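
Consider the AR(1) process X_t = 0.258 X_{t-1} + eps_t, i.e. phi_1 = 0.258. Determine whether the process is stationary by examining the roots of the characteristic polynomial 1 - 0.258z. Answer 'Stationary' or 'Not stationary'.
\text{Stationary}

The AR(p) characteristic polynomial is P(z) = 1 - 0.258z.
Stationarity requires all roots to lie outside the unit circle, i.e. |z| > 1 for every root.
This is linear in z: 1 + (-0.258) z = 0  =>  z = -1/(-0.258) = 3.875969,  |z| = 3.875969.
Moduli of all roots: 3.8760.
All moduli strictly greater than 1? Yes.
Verdict: Stationary.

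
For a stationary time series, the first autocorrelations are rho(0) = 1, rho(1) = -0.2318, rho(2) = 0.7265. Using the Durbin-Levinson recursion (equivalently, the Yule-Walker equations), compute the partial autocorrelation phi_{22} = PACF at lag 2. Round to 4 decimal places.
\phi_{22} = 0.7110

The PACF at lag k is phi_{kk}, the last component of the solution
to the Yule-Walker system G_k phi = r_k where
  (G_k)_{ij} = rho(|i - j|), (r_k)_i = rho(i), i,j = 1..k.
Equivalently, Durbin-Levinson gives phi_{kk} iteratively:
  phi_{11} = rho(1)
  phi_{kk} = [rho(k) - sum_{j=1..k-1} phi_{k-1,j} rho(k-j)]
            / [1 - sum_{j=1..k-1} phi_{k-1,j} rho(j)],
  phi_{k,j} = phi_{k-1,j} - phi_{kk} phi_{k-1,k-j},  j = 1..k-1.
Step k = 1:
  phi_11 = rho(1) = -0.2318.
Step k = 2:
  phi_22 = [rho(2) - phi_11 rho(1)] / [1 - phi_11 rho(1)] = [0.7265 - (-0.2318)(-0.2318)] / [1 - (-0.2318)(-0.2318)]
         = 0.67276876 / 0.94626876 = 0.711.
Therefore phi_{22} = 0.7110.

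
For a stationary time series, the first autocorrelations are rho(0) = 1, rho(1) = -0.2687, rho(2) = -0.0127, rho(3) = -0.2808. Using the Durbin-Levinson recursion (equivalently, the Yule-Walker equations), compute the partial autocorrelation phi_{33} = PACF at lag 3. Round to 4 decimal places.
\phi_{33} = -0.3360

The PACF at lag k is phi_{kk}, the last component of the solution
to the Yule-Walker system G_k phi = r_k where
  (G_k)_{ij} = rho(|i - j|), (r_k)_i = rho(i), i,j = 1..k.
Equivalently, Durbin-Levinson gives phi_{kk} iteratively:
  phi_{11} = rho(1)
  phi_{kk} = [rho(k) - sum_{j=1..k-1} phi_{k-1,j} rho(k-j)]
            / [1 - sum_{j=1..k-1} phi_{k-1,j} rho(j)],
  phi_{k,j} = phi_{k-1,j} - phi_{kk} phi_{k-1,k-j},  j = 1..k-1.
Step k = 1:
  phi_11 = rho(1) = -0.2687.
Step k = 2:
  phi_22 = [rho(2) - phi_11 rho(1)] / [1 - phi_11 rho(1)] = [-0.0127 - (-0.2687)(-0.2687)] / [1 - (-0.2687)(-0.2687)]
         = -0.08489969 / 0.92780031 = -0.091506.
  Update: phi_21 = phi_11 - phi_22 phi_11 = -0.2687 - (-0.091506)(-0.2687) = -0.293288.
Step k = 3:
  phi_33 = [rho(3) - phi_21 rho(2) - phi_22 rho(1)] / [1 - phi_21 rho(1) - phi_22 rho(2)]
    numerator   = -0.2808 - (-0.293288)(-0.0127) - (-0.091506)(-0.2687) = -0.30911253
    denominator = 1 - (-0.293288)(-0.2687) - (-0.091506)(-0.0127) = 0.92003144
  phi_33 = -0.30911253 / 0.92003144 = -0.336.
Therefore phi_{33} = -0.3360.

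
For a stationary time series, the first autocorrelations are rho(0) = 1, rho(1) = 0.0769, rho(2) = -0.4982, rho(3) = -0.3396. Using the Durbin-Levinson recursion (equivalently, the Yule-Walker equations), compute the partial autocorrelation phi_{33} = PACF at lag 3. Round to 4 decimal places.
\phi_{33} = -0.3289

The PACF at lag k is phi_{kk}, the last component of the solution
to the Yule-Walker system G_k phi = r_k where
  (G_k)_{ij} = rho(|i - j|), (r_k)_i = rho(i), i,j = 1..k.
Equivalently, Durbin-Levinson gives phi_{kk} iteratively:
  phi_{11} = rho(1)
  phi_{kk} = [rho(k) - sum_{j=1..k-1} phi_{k-1,j} rho(k-j)]
            / [1 - sum_{j=1..k-1} phi_{k-1,j} rho(j)],
  phi_{k,j} = phi_{k-1,j} - phi_{kk} phi_{k-1,k-j},  j = 1..k-1.
Step k = 1:
  phi_11 = rho(1) = 0.0769.
Step k = 2:
  phi_22 = [rho(2) - phi_11 rho(1)] / [1 - phi_11 rho(1)] = [-0.4982 - (0.0769)(0.0769)] / [1 - (0.0769)(0.0769)]
         = -0.50411361 / 0.99408639 = -0.507112.
  Update: phi_21 = phi_11 - phi_22 phi_11 = 0.0769 - (-0.507112)(0.0769) = 0.115897.
Step k = 3:
  phi_33 = [rho(3) - phi_21 rho(2) - phi_22 rho(1)] / [1 - phi_21 rho(1) - phi_22 rho(2)]
    numerator   = -0.3396 - (0.115897)(-0.4982) - (-0.507112)(0.0769) = -0.24286319
    denominator = 1 - (0.115897)(0.0769) - (-0.507112)(-0.4982) = 0.73844409
  phi_33 = -0.24286319 / 0.73844409 = -0.3289.
Therefore phi_{33} = -0.3289.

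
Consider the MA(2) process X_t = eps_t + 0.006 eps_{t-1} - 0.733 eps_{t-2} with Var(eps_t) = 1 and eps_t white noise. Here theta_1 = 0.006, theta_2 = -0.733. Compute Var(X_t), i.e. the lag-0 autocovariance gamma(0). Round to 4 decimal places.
\gamma(0) = 1.5373

For an MA(q) process X_t = eps_t + sum_i theta_i eps_{t-i} with
Var(eps_t) = sigma^2, the variance is
  gamma(0) = sigma^2 * (1 + sum_i theta_i^2).
  sum_i theta_i^2 = (0.006)^2 + (-0.733)^2 = 0.000036 + 0.537289 = 0.537325.
  gamma(0) = 1 * (1 + 0.537325) = 1 * 1.537325 = 1.537325, which rounds to 1.5373.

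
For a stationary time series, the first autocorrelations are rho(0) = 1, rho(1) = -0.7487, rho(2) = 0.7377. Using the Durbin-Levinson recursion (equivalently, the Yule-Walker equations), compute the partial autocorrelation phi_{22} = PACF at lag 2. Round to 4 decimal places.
\phi_{22} = 0.4031

The PACF at lag k is phi_{kk}, the last component of the solution
to the Yule-Walker system G_k phi = r_k where
  (G_k)_{ij} = rho(|i - j|), (r_k)_i = rho(i), i,j = 1..k.
Equivalently, Durbin-Levinson gives phi_{kk} iteratively:
  phi_{11} = rho(1)
  phi_{kk} = [rho(k) - sum_{j=1..k-1} phi_{k-1,j} rho(k-j)]
            / [1 - sum_{j=1..k-1} phi_{k-1,j} rho(j)],
  phi_{k,j} = phi_{k-1,j} - phi_{kk} phi_{k-1,k-j},  j = 1..k-1.
Step k = 1:
  phi_11 = rho(1) = -0.7487.
Step k = 2:
  phi_22 = [rho(2) - phi_11 rho(1)] / [1 - phi_11 rho(1)] = [0.7377 - (-0.7487)(-0.7487)] / [1 - (-0.7487)(-0.7487)]
         = 0.17714831 / 0.43944831 = 0.4031.
Therefore phi_{22} = 0.4031.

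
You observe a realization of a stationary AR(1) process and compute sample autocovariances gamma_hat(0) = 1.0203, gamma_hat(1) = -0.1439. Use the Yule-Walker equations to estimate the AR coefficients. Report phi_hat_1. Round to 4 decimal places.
\hat\phi_{1} = -0.1410

The Yule-Walker equations for an AR(p) process read, in matrix form,
  Gamma_p phi = r_p,   with   (Gamma_p)_{ij} = gamma(|i - j|),
                       (r_p)_i = gamma(i),   i,j = 1..p.
Substitute the sample gammas (Toeplitz matrix and right-hand side of size 1):
  Gamma_p = [[1.0203]]
  r_p     = [-0.1439]
With p = 1 this is the single equation gamma(0) phi_1 = gamma(1):
  phi_hat_1 = gamma(1) / gamma(0) = -0.1439 / 1.0203 = -0.1410.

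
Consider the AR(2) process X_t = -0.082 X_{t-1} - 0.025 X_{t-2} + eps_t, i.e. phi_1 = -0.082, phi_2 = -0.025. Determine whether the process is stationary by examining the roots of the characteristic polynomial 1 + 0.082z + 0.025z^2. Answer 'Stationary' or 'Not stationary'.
\text{Stationary}

The AR(p) characteristic polynomial is P(z) = 1 + 0.082z + 0.025z^2.
Stationarity requires all roots to lie outside the unit circle, i.e. |z| > 1 for every root.
Set 1 + (0.082) z + (0.025) z^2 = 0, i.e. a z^2 + b z + c = 0 with a = 0.025, b = 0.082, c = 1.
Discriminant D = b^2 - 4ac = (0.082)^2 - 4*(0.025)*1 = 0.006724 - (0.1) = -0.093276.
D < 0, so the roots are the complex-conjugate pair z = (-b +/- i sqrt(-D)) / (2a) = -1.64 +/- 6.1082i.
For a conjugate pair |z|^2 = z * conj(z) = (product of roots) = c/a = 1/(0.025) = 40, so |z| = sqrt(40) = 6.3246 for both roots.
Moduli of all roots: 6.3246, 6.3246.
All moduli strictly greater than 1? Yes.
Verdict: Stationary.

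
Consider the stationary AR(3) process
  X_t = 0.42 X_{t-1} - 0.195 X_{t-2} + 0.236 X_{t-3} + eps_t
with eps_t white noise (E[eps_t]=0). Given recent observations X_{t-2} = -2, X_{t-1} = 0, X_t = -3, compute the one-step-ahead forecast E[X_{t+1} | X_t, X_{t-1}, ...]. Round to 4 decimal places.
E[X_{t+1} \mid \mathcal F_t] = -1.7320

For an AR(p) model X_t = c + sum_i phi_i X_{t-i} + eps_t, the
one-step-ahead conditional mean is
  E[X_{t+1} | X_t, ...] = c + sum_i phi_i X_{t+1-i}.
Substitute known values:
  E[X_{t+1} | ...] = (0.42) * (-3) + (-0.195) * (0) + (0.236) * (-2)
                   = -1.7320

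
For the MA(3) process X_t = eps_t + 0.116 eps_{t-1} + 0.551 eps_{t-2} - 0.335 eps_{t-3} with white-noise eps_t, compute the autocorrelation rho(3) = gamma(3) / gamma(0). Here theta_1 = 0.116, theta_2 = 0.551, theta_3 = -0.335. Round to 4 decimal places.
\rho(3) = -0.2344

For an MA(q) process with theta_0 = 1, the autocovariance is
  gamma(k) = sigma^2 * sum_{i=0..q-k} theta_i * theta_{i+k},
and rho(k) = gamma(k) / gamma(0). Sigma^2 cancels.
  numerator   = (1)*(-0.335) = -0.335.
  denominator = (1)^2 + (0.116)^2 + (0.551)^2 + (-0.335)^2 = 1.429282.
  rho(3) = -0.335 / 1.429282 = -0.2344.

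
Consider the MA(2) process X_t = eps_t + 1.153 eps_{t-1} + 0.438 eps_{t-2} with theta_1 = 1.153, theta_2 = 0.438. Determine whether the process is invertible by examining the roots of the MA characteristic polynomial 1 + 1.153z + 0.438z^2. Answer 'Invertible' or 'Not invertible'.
\text{Invertible}

The MA(q) characteristic polynomial is P(z) = 1 + 1.153z + 0.438z^2.
Invertibility requires all roots to lie outside the unit circle, i.e. |z| > 1 for every root.
Set 1 + (1.153) z + (0.438) z^2 = 0, i.e. a z^2 + b z + c = 0 with a = 0.438, b = 1.153, c = 1.
Discriminant D = b^2 - 4ac = (1.153)^2 - 4*(0.438)*1 = 1.329409 - (1.752) = -0.422591.
D < 0, so the roots are the complex-conjugate pair z = (-b +/- i sqrt(-D)) / (2a) = -1.3162 +/- 0.7421i.
For a conjugate pair |z|^2 = z * conj(z) = (product of roots) = c/a = 1/(0.438) = 2.283105, so |z| = sqrt(2.283105) = 1.511 for both roots.
Moduli of all roots: 1.5110, 1.5110.
All moduli strictly greater than 1? Yes.
Verdict: Invertible.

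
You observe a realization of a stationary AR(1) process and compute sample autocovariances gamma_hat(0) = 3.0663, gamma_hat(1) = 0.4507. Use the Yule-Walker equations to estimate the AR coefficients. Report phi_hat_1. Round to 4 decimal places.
\hat\phi_{1} = 0.1470

The Yule-Walker equations for an AR(p) process read, in matrix form,
  Gamma_p phi = r_p,   with   (Gamma_p)_{ij} = gamma(|i - j|),
                       (r_p)_i = gamma(i),   i,j = 1..p.
Substitute the sample gammas (Toeplitz matrix and right-hand side of size 1):
  Gamma_p = [[3.0663]]
  r_p     = [0.4507]
With p = 1 this is the single equation gamma(0) phi_1 = gamma(1):
  phi_hat_1 = gamma(1) / gamma(0) = 0.4507 / 3.0663 = 0.1470.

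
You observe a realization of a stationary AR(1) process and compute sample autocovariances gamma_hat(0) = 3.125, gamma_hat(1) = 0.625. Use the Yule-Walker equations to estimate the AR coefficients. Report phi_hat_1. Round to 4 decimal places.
\hat\phi_{1} = 0.2000

The Yule-Walker equations for an AR(p) process read, in matrix form,
  Gamma_p phi = r_p,   with   (Gamma_p)_{ij} = gamma(|i - j|),
                       (r_p)_i = gamma(i),   i,j = 1..p.
Substitute the sample gammas (Toeplitz matrix and right-hand side of size 1):
  Gamma_p = [[3.125]]
  r_p     = [0.625]
With p = 1 this is the single equation gamma(0) phi_1 = gamma(1):
  phi_hat_1 = gamma(1) / gamma(0) = 0.625 / 3.125 = 0.2000.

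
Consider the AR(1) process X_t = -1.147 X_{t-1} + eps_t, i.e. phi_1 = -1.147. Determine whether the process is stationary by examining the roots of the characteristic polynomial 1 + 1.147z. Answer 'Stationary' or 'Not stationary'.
\text{Not stationary}

The AR(p) characteristic polynomial is P(z) = 1 + 1.147z.
Stationarity requires all roots to lie outside the unit circle, i.e. |z| > 1 for every root.
This is linear in z: 1 + (1.147) z = 0  =>  z = -1/(1.147) = -0.87184,  |z| = 0.87184.
Moduli of all roots: 0.8718.
All moduli strictly greater than 1? No.
Verdict: Not stationary.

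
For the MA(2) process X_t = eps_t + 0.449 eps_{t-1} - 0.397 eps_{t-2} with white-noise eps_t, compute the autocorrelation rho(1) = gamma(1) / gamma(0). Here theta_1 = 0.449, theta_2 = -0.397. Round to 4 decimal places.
\rho(1) = 0.1992

For an MA(q) process with theta_0 = 1, the autocovariance is
  gamma(k) = sigma^2 * sum_{i=0..q-k} theta_i * theta_{i+k},
and rho(k) = gamma(k) / gamma(0). Sigma^2 cancels.
  numerator   = (1)*(0.449) + (0.449)*(-0.397) = 0.270747.
  denominator = (1)^2 + (0.449)^2 + (-0.397)^2 = 1.35921.
  rho(1) = 0.270747 / 1.35921 = 0.1992.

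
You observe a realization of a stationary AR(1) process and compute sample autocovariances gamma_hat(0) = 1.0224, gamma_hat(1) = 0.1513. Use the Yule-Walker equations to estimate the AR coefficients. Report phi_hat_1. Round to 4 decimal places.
\hat\phi_{1} = 0.1480

The Yule-Walker equations for an AR(p) process read, in matrix form,
  Gamma_p phi = r_p,   with   (Gamma_p)_{ij} = gamma(|i - j|),
                       (r_p)_i = gamma(i),   i,j = 1..p.
Substitute the sample gammas (Toeplitz matrix and right-hand side of size 1):
  Gamma_p = [[1.0224]]
  r_p     = [0.1513]
With p = 1 this is the single equation gamma(0) phi_1 = gamma(1):
  phi_hat_1 = gamma(1) / gamma(0) = 0.1513 / 1.0224 = 0.1480.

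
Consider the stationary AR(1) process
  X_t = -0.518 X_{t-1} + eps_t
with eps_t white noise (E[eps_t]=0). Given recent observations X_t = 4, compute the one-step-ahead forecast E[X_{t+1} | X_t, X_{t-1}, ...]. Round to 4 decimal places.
E[X_{t+1} \mid \mathcal F_t] = -2.0720

For an AR(p) model X_t = c + sum_i phi_i X_{t-i} + eps_t, the
one-step-ahead conditional mean is
  E[X_{t+1} | X_t, ...] = c + sum_i phi_i X_{t+1-i}.
Substitute known values:
  E[X_{t+1} | ...] = (-0.518) * (4)
                   = -2.0720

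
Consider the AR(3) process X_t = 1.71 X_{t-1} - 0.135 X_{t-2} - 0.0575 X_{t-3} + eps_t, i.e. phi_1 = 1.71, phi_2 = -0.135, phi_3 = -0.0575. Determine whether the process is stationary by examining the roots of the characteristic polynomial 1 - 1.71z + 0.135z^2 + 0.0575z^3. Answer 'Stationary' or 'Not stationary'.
\text{Not stationary}

The AR(p) characteristic polynomial is P(z) = 1 - 1.71z + 0.135z^2 + 0.0575z^3.
Stationarity requires all roots to lie outside the unit circle, i.e. |z| > 1 for every root.
Degree 3: look for a simple real root z0 first, then factor out (1 - z/z0) and solve the remaining quadratic.
Testing z0 = 4: P(4) = 1 + (-1.71)(4) + (0.135)(4)^2 + (0.0575)(4)^3
  = 1 + (-6.84) + (2.16) + (3.68) = 0.  So z_0 = 4 is a root, |z_0| = 4.
Divide out the factor (1 - 0.25 z) = (1 - z/z0) (since 1/z0 = 0.25):
  P(z) = (1 - 0.25 z)(1 + (-1.46) z + (-0.23) z^2)
  [check: z-coef -1.46 - (0.25) = -1.71; z^2-coef -0.23 - (0.25)(-1.46) = 0.135; z^3-coef -(0.25)(-0.23) = 0.0575.]
Remaining roots from the quadratic factor 1 + (-1.46) z + (-0.23) z^2:
  Set 1 + (-1.46) z + (-0.23) z^2 = 0, i.e. a z^2 + b z + c = 0 with a = -0.23, b = -1.46, c = 1.
  Discriminant D = b^2 - 4ac = (-1.46)^2 - 4*(-0.23)*1 = 2.1316 - (-0.92) = 3.0516.
  D >= 0, so the roots are real: z = (-b +/- sqrt(D)) / (2a) = (1.46 +/- 1.746883) / (-0.46).
    z_1 = (1.46 + 1.746883) / (-0.46) = -6.9715,   |z_1| = 6.9715.
    z_2 = (1.46 - 1.746883) / (-0.46) = 0.6237,   |z_2| = 0.6237.
Moduli of all roots: 4.0000, 6.9715, 0.6237.
All moduli strictly greater than 1? No.
Verdict: Not stationary.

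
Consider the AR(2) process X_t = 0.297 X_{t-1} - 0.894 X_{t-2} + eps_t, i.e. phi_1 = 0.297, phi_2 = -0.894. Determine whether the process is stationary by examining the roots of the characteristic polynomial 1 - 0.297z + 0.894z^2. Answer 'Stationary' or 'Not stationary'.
\text{Stationary}

The AR(p) characteristic polynomial is P(z) = 1 - 0.297z + 0.894z^2.
Stationarity requires all roots to lie outside the unit circle, i.e. |z| > 1 for every root.
Set 1 + (-0.297) z + (0.894) z^2 = 0, i.e. a z^2 + b z + c = 0 with a = 0.894, b = -0.297, c = 1.
Discriminant D = b^2 - 4ac = (-0.297)^2 - 4*(0.894)*1 = 0.088209 - (3.576) = -3.487791.
D < 0, so the roots are the complex-conjugate pair z = (-b +/- i sqrt(-D)) / (2a) = 0.1661 +/- 1.0445i.
For a conjugate pair |z|^2 = z * conj(z) = (product of roots) = c/a = 1/(0.894) = 1.118568, so |z| = sqrt(1.118568) = 1.0576 for both roots.
Moduli of all roots: 1.0576, 1.0576.
All moduli strictly greater than 1? Yes.
Verdict: Stationary.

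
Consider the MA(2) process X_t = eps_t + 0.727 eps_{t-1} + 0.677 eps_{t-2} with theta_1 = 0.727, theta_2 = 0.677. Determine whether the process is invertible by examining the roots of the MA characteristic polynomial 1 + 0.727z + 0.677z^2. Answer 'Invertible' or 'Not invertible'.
\text{Invertible}

The MA(q) characteristic polynomial is P(z) = 1 + 0.727z + 0.677z^2.
Invertibility requires all roots to lie outside the unit circle, i.e. |z| > 1 for every root.
Set 1 + (0.727) z + (0.677) z^2 = 0, i.e. a z^2 + b z + c = 0 with a = 0.677, b = 0.727, c = 1.
Discriminant D = b^2 - 4ac = (0.727)^2 - 4*(0.677)*1 = 0.528529 - (2.708) = -2.179471.
D < 0, so the roots are the complex-conjugate pair z = (-b +/- i sqrt(-D)) / (2a) = -0.5369 +/- 1.0903i.
For a conjugate pair |z|^2 = z * conj(z) = (product of roots) = c/a = 1/(0.677) = 1.477105, so |z| = sqrt(1.477105) = 1.2154 for both roots.
Moduli of all roots: 1.2154, 1.2154.
All moduli strictly greater than 1? Yes.
Verdict: Invertible.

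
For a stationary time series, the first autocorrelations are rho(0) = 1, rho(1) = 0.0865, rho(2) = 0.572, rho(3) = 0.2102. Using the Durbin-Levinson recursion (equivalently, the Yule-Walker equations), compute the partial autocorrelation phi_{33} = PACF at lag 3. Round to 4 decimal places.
\phi_{33} = 0.2080

The PACF at lag k is phi_{kk}, the last component of the solution
to the Yule-Walker system G_k phi = r_k where
  (G_k)_{ij} = rho(|i - j|), (r_k)_i = rho(i), i,j = 1..k.
Equivalently, Durbin-Levinson gives phi_{kk} iteratively:
  phi_{11} = rho(1)
  phi_{kk} = [rho(k) - sum_{j=1..k-1} phi_{k-1,j} rho(k-j)]
            / [1 - sum_{j=1..k-1} phi_{k-1,j} rho(j)],
  phi_{k,j} = phi_{k-1,j} - phi_{kk} phi_{k-1,k-j},  j = 1..k-1.
Step k = 1:
  phi_11 = rho(1) = 0.0865.
Step k = 2:
  phi_22 = [rho(2) - phi_11 rho(1)] / [1 - phi_11 rho(1)] = [0.572 - (0.0865)(0.0865)] / [1 - (0.0865)(0.0865)]
         = 0.56451775 / 0.99251775 = 0.568773.
  Update: phi_21 = phi_11 - phi_22 phi_11 = 0.0865 - (0.568773)(0.0865) = 0.037301.
Step k = 3:
  phi_33 = [rho(3) - phi_21 rho(2) - phi_22 rho(1)] / [1 - phi_21 rho(1) - phi_22 rho(2)]
    numerator   = 0.2102 - (0.037301)(0.572) - (0.568773)(0.0865) = 0.13966487
    denominator = 1 - (0.037301)(0.0865) - (0.568773)(0.572) = 0.67143504
  phi_33 = 0.13966487 / 0.67143504 = 0.208.
Therefore phi_{33} = 0.2080.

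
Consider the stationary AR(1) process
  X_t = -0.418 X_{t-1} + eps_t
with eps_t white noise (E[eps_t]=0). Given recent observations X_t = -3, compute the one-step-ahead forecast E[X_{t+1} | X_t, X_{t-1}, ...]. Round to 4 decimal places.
E[X_{t+1} \mid \mathcal F_t] = 1.2540

For an AR(p) model X_t = c + sum_i phi_i X_{t-i} + eps_t, the
one-step-ahead conditional mean is
  E[X_{t+1} | X_t, ...] = c + sum_i phi_i X_{t+1-i}.
Substitute known values:
  E[X_{t+1} | ...] = (-0.418) * (-3)
                   = 1.2540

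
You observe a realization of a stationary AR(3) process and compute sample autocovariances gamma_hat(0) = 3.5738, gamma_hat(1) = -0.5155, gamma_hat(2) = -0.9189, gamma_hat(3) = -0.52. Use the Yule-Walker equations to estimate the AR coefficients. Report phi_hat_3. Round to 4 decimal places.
\hat\phi_{3} = -0.2600

The Yule-Walker equations for an AR(p) process read, in matrix form,
  Gamma_p phi = r_p,   with   (Gamma_p)_{ij} = gamma(|i - j|),
                       (r_p)_i = gamma(i),   i,j = 1..p.
Substitute the sample gammas (Toeplitz matrix and right-hand side of size 3):
  Gamma_p = [[3.5738, -0.5155, -0.9189], [-0.5155, 3.5738, -0.5155], [-0.9189, -0.5155, 3.5738]]
  r_p     = [-0.5155, -0.9189, -0.52]
Written out (R1..R3):
  (R1) 3.5738 phi_1 - 0.5155 phi_2 - 0.9189 phi_3 = -0.5155
  (R2) -0.5155 phi_1 + 3.5738 phi_2 - 0.5155 phi_3 = -0.9189
  (R3) -0.9189 phi_1 - 0.5155 phi_2 + 3.5738 phi_3 = -0.52
Gaussian elimination:
  R2 <- R2 - (-0.5155/3.5738) R1 = R2 - (-0.144244) R1:  3.499442 phi_2 - 0.648046 phi_3 = -0.993258
  R3 <- R3 - (-0.9189/3.5738) R1 = R3 - (-0.257121) R1:  -0.648046 phi_2 + 3.337531 phi_3 = -0.652546
  R3 <- R3 - (-0.648046/3.499442) R2 = R3 - (-0.185186) R2:  3.217523 phi_3 = -0.836483
Back-substitution:
  phi_hat_3 = -0.836483 / 3.217523 = -0.259977
  phi_hat_2 = (-0.993258 - (-0.648046)(-0.259977)) / 3.499442 = -0.331977
  phi_hat_1 = (-0.5155 - (-0.5155)(-0.331977) - (-0.9189)(-0.259977)) / 3.5738 = -0.258976
So phi_hat = [-0.2590, -0.3320, -0.2600].
Therefore phi_hat_3 = -0.2600.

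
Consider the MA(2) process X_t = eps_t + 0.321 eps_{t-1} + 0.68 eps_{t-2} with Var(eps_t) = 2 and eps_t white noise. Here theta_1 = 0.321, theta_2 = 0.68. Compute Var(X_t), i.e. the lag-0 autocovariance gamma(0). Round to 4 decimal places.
\gamma(0) = 3.1309

For an MA(q) process X_t = eps_t + sum_i theta_i eps_{t-i} with
Var(eps_t) = sigma^2, the variance is
  gamma(0) = sigma^2 * (1 + sum_i theta_i^2).
  sum_i theta_i^2 = (0.321)^2 + (0.68)^2 = 0.103041 + 0.4624 = 0.565441.
  gamma(0) = 2 * (1 + 0.565441) = 2 * 1.565441 = 3.130882, which rounds to 3.1309.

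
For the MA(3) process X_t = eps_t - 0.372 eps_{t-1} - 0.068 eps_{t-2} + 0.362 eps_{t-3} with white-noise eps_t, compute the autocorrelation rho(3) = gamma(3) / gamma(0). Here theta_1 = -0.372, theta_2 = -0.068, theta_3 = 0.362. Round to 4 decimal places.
\rho(3) = 0.2841

For an MA(q) process with theta_0 = 1, the autocovariance is
  gamma(k) = sigma^2 * sum_{i=0..q-k} theta_i * theta_{i+k},
and rho(k) = gamma(k) / gamma(0). Sigma^2 cancels.
  numerator   = (1)*(0.362) = 0.362.
  denominator = (1)^2 + (-0.372)^2 + (-0.068)^2 + (0.362)^2 = 1.274052.
  rho(3) = 0.362 / 1.274052 = 0.2841.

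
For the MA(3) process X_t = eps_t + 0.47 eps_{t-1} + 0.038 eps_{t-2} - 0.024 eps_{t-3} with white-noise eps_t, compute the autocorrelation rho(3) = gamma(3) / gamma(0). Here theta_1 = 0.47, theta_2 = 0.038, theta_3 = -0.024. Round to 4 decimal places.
\rho(3) = -0.0196

For an MA(q) process with theta_0 = 1, the autocovariance is
  gamma(k) = sigma^2 * sum_{i=0..q-k} theta_i * theta_{i+k},
and rho(k) = gamma(k) / gamma(0). Sigma^2 cancels.
  numerator   = (1)*(-0.024) = -0.024.
  denominator = (1)^2 + (0.47)^2 + (0.038)^2 + (-0.024)^2 = 1.22292.
  rho(3) = -0.024 / 1.22292 = -0.0196.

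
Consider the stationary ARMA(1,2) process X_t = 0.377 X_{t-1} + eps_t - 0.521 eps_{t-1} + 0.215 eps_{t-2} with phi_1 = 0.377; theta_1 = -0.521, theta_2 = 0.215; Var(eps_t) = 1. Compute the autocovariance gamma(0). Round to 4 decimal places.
\gamma(0) = 1.0508

Multiply the model equation by X_{t-k} and take expectations. With theta_0 = psi_0 = 1 and psi_j the MA(infinity) weights, this gives
  gamma(k) - sum_i phi_i gamma(k-i) = c_k,
  c_k = sigma^2 * sum_{j=k..q} theta_j psi_{j-k}   (c_k = 0 for k > q),
using gamma(-m) = gamma(m).
psi-weights needed (psi_j = theta_j + sum_i phi_i psi_{j-i}):
  psi_1 = theta_1 + phi_1 = -0.521 + (0.377) = -0.144
  psi_2 = theta_2 + phi_1 psi_1 = 0.215 + (0.377)(-0.144) = 0.160712
Right-hand sides:
  c_0 = sigma^2 (1 + theta_1 psi_1 + theta_2 psi_2) = 1 * (1 + (-0.521)(-0.144) + (0.215)(0.160712)) = 1 * 1.109577 = 1.109577
  c_1 = sigma^2 (theta_1 + theta_2 psi_1) = 1 * (-0.521 + (0.215)(-0.144)) = -0.55196
  c_2 = sigma^2 theta_2 = 1 * (0.215) = 0.215
Equations for k = 0 and k = 1 (AR order 1):
  gamma(0) = phi_1 gamma(1) + c_0
  gamma(1) = phi_1 gamma(0) + c_1
Substituting the second into the first: gamma(0) (1 - phi_1^2) = c_0 + phi_1 c_1, so
  gamma(0) = (c_0 + phi_1 c_1) / (1 - phi_1^2) = (1.109577 + (0.377)(-0.55196)) / (1 - (0.377)^2) = 0.901488 / 0.857871 = 1.050843.
Therefore gamma(0) = 1.0508 (to 4 decimal places).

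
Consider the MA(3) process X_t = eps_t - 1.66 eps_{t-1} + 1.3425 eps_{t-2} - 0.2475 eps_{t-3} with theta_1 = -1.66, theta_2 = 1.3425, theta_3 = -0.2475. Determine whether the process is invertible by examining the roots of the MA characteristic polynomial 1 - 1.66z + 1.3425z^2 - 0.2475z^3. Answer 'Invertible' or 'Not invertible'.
\text{Invertible}

The MA(q) characteristic polynomial is P(z) = 1 - 1.66z + 1.3425z^2 - 0.2475z^3.
Invertibility requires all roots to lie outside the unit circle, i.e. |z| > 1 for every root.
Degree 3: look for a simple real root z0 first, then factor out (1 - z/z0) and solve the remaining quadratic.
Testing z0 = 4: P(4) = 1 + (-1.66)(4) + (1.3425)(4)^2 + (-0.2475)(4)^3
  = 1 + (-6.64) + (21.48) + (-15.84) = 0.  So z_0 = 4 is a root, |z_0| = 4.
Divide out the factor (1 - 0.25 z) = (1 - z/z0) (since 1/z0 = 0.25):
  P(z) = (1 - 0.25 z)(1 + (-1.41) z + (0.99) z^2)
  [check: z-coef -1.41 - (0.25) = -1.66; z^2-coef 0.99 - (0.25)(-1.41) = 1.3425; z^3-coef -(0.25)(0.99) = -0.2475.]
Remaining roots from the quadratic factor 1 + (-1.41) z + (0.99) z^2:
  Set 1 + (-1.41) z + (0.99) z^2 = 0, i.e. a z^2 + b z + c = 0 with a = 0.99, b = -1.41, c = 1.
  Discriminant D = b^2 - 4ac = (-1.41)^2 - 4*(0.99)*1 = 1.9881 - (3.96) = -1.9719.
  D < 0, so the roots are the complex-conjugate pair z = (-b +/- i sqrt(-D)) / (2a) = 0.7121 +/- 0.7092i.
  For a conjugate pair |z|^2 = z * conj(z) = (product of roots) = c/a = 1/(0.99) = 1.010101, so |z| = sqrt(1.010101) = 1.005 for both roots.
Moduli of all roots: 4.0000, 1.0050, 1.0050.
All moduli strictly greater than 1? Yes.
Verdict: Invertible.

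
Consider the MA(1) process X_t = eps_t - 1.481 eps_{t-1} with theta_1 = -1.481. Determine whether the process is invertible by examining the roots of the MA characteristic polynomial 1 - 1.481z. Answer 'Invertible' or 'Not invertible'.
\text{Not invertible}

The MA(q) characteristic polynomial is P(z) = 1 - 1.481z.
Invertibility requires all roots to lie outside the unit circle, i.e. |z| > 1 for every root.
This is linear in z: 1 + (-1.481) z = 0  =>  z = -1/(-1.481) = 0.675219,  |z| = 0.675219.
Moduli of all roots: 0.6752.
All moduli strictly greater than 1? No.
Verdict: Not invertible.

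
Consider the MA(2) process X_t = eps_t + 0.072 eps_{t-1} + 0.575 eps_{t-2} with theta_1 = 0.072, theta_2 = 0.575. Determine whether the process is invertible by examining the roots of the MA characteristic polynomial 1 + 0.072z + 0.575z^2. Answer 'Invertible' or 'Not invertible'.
\text{Invertible}

The MA(q) characteristic polynomial is P(z) = 1 + 0.072z + 0.575z^2.
Invertibility requires all roots to lie outside the unit circle, i.e. |z| > 1 for every root.
Set 1 + (0.072) z + (0.575) z^2 = 0, i.e. a z^2 + b z + c = 0 with a = 0.575, b = 0.072, c = 1.
Discriminant D = b^2 - 4ac = (0.072)^2 - 4*(0.575)*1 = 0.005184 - (2.3) = -2.294816.
D < 0, so the roots are the complex-conjugate pair z = (-b +/- i sqrt(-D)) / (2a) = -0.0626 +/- 1.3173i.
For a conjugate pair |z|^2 = z * conj(z) = (product of roots) = c/a = 1/(0.575) = 1.73913, so |z| = sqrt(1.73913) = 1.3188 for both roots.
Moduli of all roots: 1.3188, 1.3188.
All moduli strictly greater than 1? Yes.
Verdict: Invertible.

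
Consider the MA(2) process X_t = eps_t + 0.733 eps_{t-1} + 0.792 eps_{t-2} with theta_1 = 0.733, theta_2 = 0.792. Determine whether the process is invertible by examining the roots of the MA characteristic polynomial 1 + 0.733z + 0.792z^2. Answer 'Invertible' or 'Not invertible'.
\text{Invertible}

The MA(q) characteristic polynomial is P(z) = 1 + 0.733z + 0.792z^2.
Invertibility requires all roots to lie outside the unit circle, i.e. |z| > 1 for every root.
Set 1 + (0.733) z + (0.792) z^2 = 0, i.e. a z^2 + b z + c = 0 with a = 0.792, b = 0.733, c = 1.
Discriminant D = b^2 - 4ac = (0.733)^2 - 4*(0.792)*1 = 0.537289 - (3.168) = -2.630711.
D < 0, so the roots are the complex-conjugate pair z = (-b +/- i sqrt(-D)) / (2a) = -0.4628 +/- 1.024i.
For a conjugate pair |z|^2 = z * conj(z) = (product of roots) = c/a = 1/(0.792) = 1.262626, so |z| = sqrt(1.262626) = 1.1237 for both roots.
Moduli of all roots: 1.1237, 1.1237.
All moduli strictly greater than 1? Yes.
Verdict: Invertible.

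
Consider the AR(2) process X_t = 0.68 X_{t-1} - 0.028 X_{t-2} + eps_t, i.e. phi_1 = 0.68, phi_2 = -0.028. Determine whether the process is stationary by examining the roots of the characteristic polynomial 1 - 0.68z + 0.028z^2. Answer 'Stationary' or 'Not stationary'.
\text{Stationary}

The AR(p) characteristic polynomial is P(z) = 1 - 0.68z + 0.028z^2.
Stationarity requires all roots to lie outside the unit circle, i.e. |z| > 1 for every root.
Set 1 + (-0.68) z + (0.028) z^2 = 0, i.e. a z^2 + b z + c = 0 with a = 0.028, b = -0.68, c = 1.
Discriminant D = b^2 - 4ac = (-0.68)^2 - 4*(0.028)*1 = 0.4624 - (0.112) = 0.3504.
D >= 0, so the roots are real: z = (-b +/- sqrt(D)) / (2a) = (0.68 +/- 0.591946) / (0.056).
  z_1 = (0.68 + 0.591946) / (0.056) = 22.7133,   |z_1| = 22.7133.
  z_2 = (0.68 - 0.591946) / (0.056) = 1.5724,   |z_2| = 1.5724.
Moduli of all roots: 22.7133, 1.5724.
All moduli strictly greater than 1? Yes.
Verdict: Stationary.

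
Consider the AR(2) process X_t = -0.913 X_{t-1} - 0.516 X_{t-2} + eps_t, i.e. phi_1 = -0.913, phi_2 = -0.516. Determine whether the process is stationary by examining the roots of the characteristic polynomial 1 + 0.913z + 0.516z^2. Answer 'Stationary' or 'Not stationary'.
\text{Stationary}

The AR(p) characteristic polynomial is P(z) = 1 + 0.913z + 0.516z^2.
Stationarity requires all roots to lie outside the unit circle, i.e. |z| > 1 for every root.
Set 1 + (0.913) z + (0.516) z^2 = 0, i.e. a z^2 + b z + c = 0 with a = 0.516, b = 0.913, c = 1.
Discriminant D = b^2 - 4ac = (0.913)^2 - 4*(0.516)*1 = 0.833569 - (2.064) = -1.230431.
D < 0, so the roots are the complex-conjugate pair z = (-b +/- i sqrt(-D)) / (2a) = -0.8847 +/- 1.0749i.
For a conjugate pair |z|^2 = z * conj(z) = (product of roots) = c/a = 1/(0.516) = 1.937984, so |z| = sqrt(1.937984) = 1.3921 for both roots.
Moduli of all roots: 1.3921, 1.3921.
All moduli strictly greater than 1? Yes.
Verdict: Stationary.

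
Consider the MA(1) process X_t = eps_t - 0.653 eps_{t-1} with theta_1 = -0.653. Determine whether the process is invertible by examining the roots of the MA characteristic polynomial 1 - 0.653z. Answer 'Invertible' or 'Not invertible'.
\text{Invertible}

The MA(q) characteristic polynomial is P(z) = 1 - 0.653z.
Invertibility requires all roots to lie outside the unit circle, i.e. |z| > 1 for every root.
This is linear in z: 1 + (-0.653) z = 0  =>  z = -1/(-0.653) = 1.531394,  |z| = 1.531394.
Moduli of all roots: 1.5314.
All moduli strictly greater than 1? Yes.
Verdict: Invertible.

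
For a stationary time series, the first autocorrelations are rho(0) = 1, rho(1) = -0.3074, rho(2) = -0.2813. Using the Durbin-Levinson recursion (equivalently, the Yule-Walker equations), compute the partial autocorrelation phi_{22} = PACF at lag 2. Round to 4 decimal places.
\phi_{22} = -0.4150

The PACF at lag k is phi_{kk}, the last component of the solution
to the Yule-Walker system G_k phi = r_k where
  (G_k)_{ij} = rho(|i - j|), (r_k)_i = rho(i), i,j = 1..k.
Equivalently, Durbin-Levinson gives phi_{kk} iteratively:
  phi_{11} = rho(1)
  phi_{kk} = [rho(k) - sum_{j=1..k-1} phi_{k-1,j} rho(k-j)]
            / [1 - sum_{j=1..k-1} phi_{k-1,j} rho(j)],
  phi_{k,j} = phi_{k-1,j} - phi_{kk} phi_{k-1,k-j},  j = 1..k-1.
Step k = 1:
  phi_11 = rho(1) = -0.3074.
Step k = 2:
  phi_22 = [rho(2) - phi_11 rho(1)] / [1 - phi_11 rho(1)] = [-0.2813 - (-0.3074)(-0.3074)] / [1 - (-0.3074)(-0.3074)]
         = -0.37579476 / 0.90550524 = -0.415.
Therefore phi_{22} = -0.4150.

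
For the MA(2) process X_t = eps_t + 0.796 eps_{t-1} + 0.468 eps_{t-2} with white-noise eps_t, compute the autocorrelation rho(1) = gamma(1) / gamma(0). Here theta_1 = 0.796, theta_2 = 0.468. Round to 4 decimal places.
\rho(1) = 0.6307

For an MA(q) process with theta_0 = 1, the autocovariance is
  gamma(k) = sigma^2 * sum_{i=0..q-k} theta_i * theta_{i+k},
and rho(k) = gamma(k) / gamma(0). Sigma^2 cancels.
  numerator   = (1)*(0.796) + (0.796)*(0.468) = 1.168528.
  denominator = (1)^2 + (0.796)^2 + (0.468)^2 = 1.85264.
  rho(1) = 1.168528 / 1.85264 = 0.6307.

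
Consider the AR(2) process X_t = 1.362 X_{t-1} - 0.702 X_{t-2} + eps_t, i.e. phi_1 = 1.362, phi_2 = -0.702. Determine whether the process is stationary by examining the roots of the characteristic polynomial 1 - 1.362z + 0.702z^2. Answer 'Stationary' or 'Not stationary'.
\text{Stationary}

The AR(p) characteristic polynomial is P(z) = 1 - 1.362z + 0.702z^2.
Stationarity requires all roots to lie outside the unit circle, i.e. |z| > 1 for every root.
Set 1 + (-1.362) z + (0.702) z^2 = 0, i.e. a z^2 + b z + c = 0 with a = 0.702, b = -1.362, c = 1.
Discriminant D = b^2 - 4ac = (-1.362)^2 - 4*(0.702)*1 = 1.855044 - (2.808) = -0.952956.
D < 0, so the roots are the complex-conjugate pair z = (-b +/- i sqrt(-D)) / (2a) = 0.9701 +/- 0.6953i.
For a conjugate pair |z|^2 = z * conj(z) = (product of roots) = c/a = 1/(0.702) = 1.424501, so |z| = sqrt(1.424501) = 1.1935 for both roots.
Moduli of all roots: 1.1935, 1.1935.
All moduli strictly greater than 1? Yes.
Verdict: Stationary.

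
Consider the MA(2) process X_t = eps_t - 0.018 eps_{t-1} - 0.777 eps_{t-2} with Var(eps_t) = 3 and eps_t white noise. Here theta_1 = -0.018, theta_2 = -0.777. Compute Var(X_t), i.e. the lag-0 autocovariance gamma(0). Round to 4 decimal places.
\gamma(0) = 4.8122

For an MA(q) process X_t = eps_t + sum_i theta_i eps_{t-i} with
Var(eps_t) = sigma^2, the variance is
  gamma(0) = sigma^2 * (1 + sum_i theta_i^2).
  sum_i theta_i^2 = (-0.018)^2 + (-0.777)^2 = 0.000324 + 0.603729 = 0.604053.
  gamma(0) = 3 * (1 + 0.604053) = 3 * 1.604053 = 4.812159, which rounds to 4.8122.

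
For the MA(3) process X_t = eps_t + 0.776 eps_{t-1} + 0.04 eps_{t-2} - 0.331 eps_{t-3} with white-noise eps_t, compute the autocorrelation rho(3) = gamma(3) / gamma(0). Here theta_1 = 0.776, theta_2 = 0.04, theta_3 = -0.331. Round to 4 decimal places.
\rho(3) = -0.1932

For an MA(q) process with theta_0 = 1, the autocovariance is
  gamma(k) = sigma^2 * sum_{i=0..q-k} theta_i * theta_{i+k},
and rho(k) = gamma(k) / gamma(0). Sigma^2 cancels.
  numerator   = (1)*(-0.331) = -0.331.
  denominator = (1)^2 + (0.776)^2 + (0.04)^2 + (-0.331)^2 = 1.713337.
  rho(3) = -0.331 / 1.713337 = -0.1932.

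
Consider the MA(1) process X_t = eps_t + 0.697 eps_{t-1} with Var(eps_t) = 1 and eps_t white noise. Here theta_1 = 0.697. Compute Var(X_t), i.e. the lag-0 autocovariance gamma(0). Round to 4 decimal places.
\gamma(0) = 1.4858

For an MA(q) process X_t = eps_t + sum_i theta_i eps_{t-i} with
Var(eps_t) = sigma^2, the variance is
  gamma(0) = sigma^2 * (1 + sum_i theta_i^2).
  sum_i theta_i^2 = (0.697)^2 = 0.485809.
  gamma(0) = 1 * (1 + 0.485809) = 1 * 1.485809 = 1.485809, which rounds to 1.4858.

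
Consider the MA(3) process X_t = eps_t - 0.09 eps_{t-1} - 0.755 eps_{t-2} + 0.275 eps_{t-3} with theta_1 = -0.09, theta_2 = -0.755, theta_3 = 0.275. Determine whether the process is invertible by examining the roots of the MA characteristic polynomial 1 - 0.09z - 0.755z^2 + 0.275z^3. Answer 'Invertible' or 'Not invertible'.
\text{Invertible}

The MA(q) characteristic polynomial is P(z) = 1 - 0.09z - 0.755z^2 + 0.275z^3.
Invertibility requires all roots to lie outside the unit circle, i.e. |z| > 1 for every root.
Degree 3: look for a simple real root z0 first, then factor out (1 - z/z0) and solve the remaining quadratic.
Testing z0 = 2: P(2) = 1 + (-0.09)(2) + (-0.755)(2)^2 + (0.275)(2)^3
  = 1 + (-0.18) + (-3.02) + (2.2) = 0.  So z_0 = 2 is a root, |z_0| = 2.
Divide out the factor (1 - 0.5 z) = (1 - z/z0) (since 1/z0 = 0.5):
  P(z) = (1 - 0.5 z)(1 + (0.41) z + (-0.55) z^2)
  [check: z-coef 0.41 - (0.5) = -0.09; z^2-coef -0.55 - (0.5)(0.41) = -0.755; z^3-coef -(0.5)(-0.55) = 0.275.]
Remaining roots from the quadratic factor 1 + (0.41) z + (-0.55) z^2:
  Set 1 + (0.41) z + (-0.55) z^2 = 0, i.e. a z^2 + b z + c = 0 with a = -0.55, b = 0.41, c = 1.
  Discriminant D = b^2 - 4ac = (0.41)^2 - 4*(-0.55)*1 = 0.1681 - (-2.2) = 2.3681.
  D >= 0, so the roots are real: z = (-b +/- sqrt(D)) / (2a) = (-0.41 +/- 1.538863) / (-1.1).
    z_1 = (-0.41 + 1.538863) / (-1.1) = -1.0262,   |z_1| = 1.0262.
    z_2 = (-0.41 - 1.538863) / (-1.1) = 1.7717,   |z_2| = 1.7717.
Moduli of all roots: 2.0000, 1.0262, 1.7717.
All moduli strictly greater than 1? Yes.
Verdict: Invertible.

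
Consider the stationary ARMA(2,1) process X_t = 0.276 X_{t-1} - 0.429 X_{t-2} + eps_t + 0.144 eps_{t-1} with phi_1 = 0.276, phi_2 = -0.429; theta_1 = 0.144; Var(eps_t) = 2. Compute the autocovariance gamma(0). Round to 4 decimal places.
\gamma(0) = 2.7405

Multiply the model equation by X_{t-k} and take expectations. With theta_0 = psi_0 = 1 and psi_j the MA(infinity) weights, this gives
  gamma(k) - sum_i phi_i gamma(k-i) = c_k,
  c_k = sigma^2 * sum_{j=k..q} theta_j psi_{j-k}   (c_k = 0 for k > q),
using gamma(-m) = gamma(m).
psi-weights needed (psi_j = theta_j + sum_i phi_i psi_{j-i}):
  psi_1 = theta_1 + phi_1 = 0.144 + (0.276) = 0.42
Right-hand sides:
  c_0 = sigma^2 (1 + theta_1 psi_1) = 2 * (1 + (0.144)(0.42)) = 2 * 1.06048 = 2.12096
  c_1 = sigma^2 theta_1 = 2 * (0.144) = 0.288
  c_2 = 0
Equations for k = 0, 1, 2 (AR order 2, c_2 = 0):
  (E0) gamma(0) = phi_1 gamma(1) + phi_2 gamma(2) + c_0
  (E1) gamma(1) = phi_1 gamma(0) + phi_2 gamma(1) + c_1
  (E2) gamma(2) = phi_1 gamma(1) + phi_2 gamma(0)
From (E1): gamma(1) = A gamma(0) + B with
  A = phi_1 / (1 - phi_2) = 0.276 / 1.429 = 0.193142,   B = c_1 / (1 - phi_2) = 0.288 / 1.429 = 0.20154.
Insert (E2) into (E0): gamma(0) (1 - phi_2^2) = phi_1 (1 + phi_2) gamma(1) + c_0.
  phi_1 (1 + phi_2) = (0.276)(0.571) = 0.157596,   1 - phi_2^2 = 0.815959.
Replace gamma(1) by A gamma(0) + B and collect gamma(0):
  gamma(0) [0.815959 - (0.157596)(0.193142)] = (0.157596)(0.20154) + 2.12096
  gamma(0) * 0.785521 = 2.152722
  gamma(0) = 2.152722 / 0.785521 = 2.740503.
Therefore gamma(0) = 2.7405 (to 4 decimal places).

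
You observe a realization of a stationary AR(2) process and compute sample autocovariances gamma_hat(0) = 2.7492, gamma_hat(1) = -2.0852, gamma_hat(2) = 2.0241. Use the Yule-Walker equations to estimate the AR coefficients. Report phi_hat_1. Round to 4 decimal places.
\hat\phi_{1} = -0.4710

The Yule-Walker equations for an AR(p) process read, in matrix form,
  Gamma_p phi = r_p,   with   (Gamma_p)_{ij} = gamma(|i - j|),
                       (r_p)_i = gamma(i),   i,j = 1..p.
Substitute the sample gammas (Toeplitz matrix and right-hand side of size 2):
  Gamma_p = [[2.7492, -2.0852], [-2.0852, 2.7492]]
  r_p     = [-2.0852, 2.0241]
Written out:
  2.7492 phi_1 - 2.0852 phi_2 = -2.0852
  -2.0852 phi_1 + 2.7492 phi_2 = 2.0241
Solve by Cramer's rule:
  det = gamma(0)^2 - gamma(1)^2 = (2.7492)^2 - (-2.0852)^2 = 7.55810064 - 4.34805904 = 3.2100416
  phi_hat_1 = [gamma(1) gamma(0) - gamma(1) gamma(2)] / det = [(-2.0852)(2.7492) - (-2.0852)(2.0241)] / 3.2100416 = -1.51197852 / 3.2100416 = -0.471
  phi_hat_2 = [gamma(0) gamma(2) - gamma(1)^2] / det = [(2.7492)(2.0241) - (-2.0852)^2] / 3.2100416 = 1.21659668 / 3.2100416 = 0.379
So phi_hat = [-0.4710, 0.3790].
Therefore phi_hat_1 = -0.4710.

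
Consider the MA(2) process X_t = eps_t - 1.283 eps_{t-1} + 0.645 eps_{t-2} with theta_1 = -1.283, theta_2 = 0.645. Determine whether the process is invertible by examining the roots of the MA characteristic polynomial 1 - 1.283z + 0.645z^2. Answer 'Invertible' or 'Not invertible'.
\text{Invertible}

The MA(q) characteristic polynomial is P(z) = 1 - 1.283z + 0.645z^2.
Invertibility requires all roots to lie outside the unit circle, i.e. |z| > 1 for every root.
Set 1 + (-1.283) z + (0.645) z^2 = 0, i.e. a z^2 + b z + c = 0 with a = 0.645, b = -1.283, c = 1.
Discriminant D = b^2 - 4ac = (-1.283)^2 - 4*(0.645)*1 = 1.646089 - (2.58) = -0.933911.
D < 0, so the roots are the complex-conjugate pair z = (-b +/- i sqrt(-D)) / (2a) = 0.9946 +/- 0.7491i.
For a conjugate pair |z|^2 = z * conj(z) = (product of roots) = c/a = 1/(0.645) = 1.550388, so |z| = sqrt(1.550388) = 1.2451 for both roots.
Moduli of all roots: 1.2451, 1.2451.
All moduli strictly greater than 1? Yes.
Verdict: Invertible.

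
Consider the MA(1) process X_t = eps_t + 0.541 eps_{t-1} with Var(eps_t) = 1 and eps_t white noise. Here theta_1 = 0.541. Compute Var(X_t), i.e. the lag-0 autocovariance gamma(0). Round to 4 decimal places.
\gamma(0) = 1.2927

For an MA(q) process X_t = eps_t + sum_i theta_i eps_{t-i} with
Var(eps_t) = sigma^2, the variance is
  gamma(0) = sigma^2 * (1 + sum_i theta_i^2).
  sum_i theta_i^2 = (0.541)^2 = 0.292681.
  gamma(0) = 1 * (1 + 0.292681) = 1 * 1.292681 = 1.292681, which rounds to 1.2927.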